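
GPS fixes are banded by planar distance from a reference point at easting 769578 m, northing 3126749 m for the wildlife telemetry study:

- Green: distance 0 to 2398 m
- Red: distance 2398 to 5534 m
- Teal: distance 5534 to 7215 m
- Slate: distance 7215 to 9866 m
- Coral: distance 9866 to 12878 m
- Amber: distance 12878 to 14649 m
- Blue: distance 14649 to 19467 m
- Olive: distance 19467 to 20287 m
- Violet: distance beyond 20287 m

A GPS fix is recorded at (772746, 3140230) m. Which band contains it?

Distance = √((772746−769578)² + (3140230−3126749)²) = √(10036224.000 + 181737361.000) = 13848.234 m.
12878 ≤ 13848.234 < 14649 → Amber.

Amber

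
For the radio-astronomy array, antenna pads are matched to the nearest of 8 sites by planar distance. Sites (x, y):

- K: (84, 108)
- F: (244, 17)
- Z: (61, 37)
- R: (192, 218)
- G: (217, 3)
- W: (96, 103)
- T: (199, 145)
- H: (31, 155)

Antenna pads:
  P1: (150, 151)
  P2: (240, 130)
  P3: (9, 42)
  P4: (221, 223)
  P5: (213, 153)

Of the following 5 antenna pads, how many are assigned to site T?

3

P1 → T
P2 → T
P3 → Z
P4 → R
P5 → T
3 of the 5 go to T.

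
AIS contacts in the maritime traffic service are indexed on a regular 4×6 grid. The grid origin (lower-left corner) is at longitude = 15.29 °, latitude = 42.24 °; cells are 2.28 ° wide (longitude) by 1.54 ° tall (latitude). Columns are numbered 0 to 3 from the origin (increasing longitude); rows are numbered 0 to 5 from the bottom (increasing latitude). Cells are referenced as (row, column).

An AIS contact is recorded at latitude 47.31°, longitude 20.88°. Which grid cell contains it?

Column index: ⌊(20.88 − 15.29) / 2.28⌋ = ⌊2.452⌋ = 2
Row offset from origin: ⌊(47.31 − 42.24) / 1.54⌋ = ⌊3.292⌋ = 3 → row 3

(3, 2)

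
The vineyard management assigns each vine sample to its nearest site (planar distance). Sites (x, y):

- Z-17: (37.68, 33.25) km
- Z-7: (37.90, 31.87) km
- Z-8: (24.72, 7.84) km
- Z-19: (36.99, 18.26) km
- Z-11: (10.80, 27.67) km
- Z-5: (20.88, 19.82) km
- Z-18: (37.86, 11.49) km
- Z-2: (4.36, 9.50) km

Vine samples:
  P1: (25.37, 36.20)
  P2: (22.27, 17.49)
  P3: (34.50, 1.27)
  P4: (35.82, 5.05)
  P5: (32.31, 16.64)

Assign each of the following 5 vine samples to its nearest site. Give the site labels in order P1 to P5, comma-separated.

P1 → Z-17 (d²=160.24)
P2 → Z-5 (d²=7.36)
P3 → Z-18 (d²=115.74)
P4 → Z-18 (d²=45.64)
P5 → Z-19 (d²=24.53)

Z-17, Z-5, Z-18, Z-18, Z-19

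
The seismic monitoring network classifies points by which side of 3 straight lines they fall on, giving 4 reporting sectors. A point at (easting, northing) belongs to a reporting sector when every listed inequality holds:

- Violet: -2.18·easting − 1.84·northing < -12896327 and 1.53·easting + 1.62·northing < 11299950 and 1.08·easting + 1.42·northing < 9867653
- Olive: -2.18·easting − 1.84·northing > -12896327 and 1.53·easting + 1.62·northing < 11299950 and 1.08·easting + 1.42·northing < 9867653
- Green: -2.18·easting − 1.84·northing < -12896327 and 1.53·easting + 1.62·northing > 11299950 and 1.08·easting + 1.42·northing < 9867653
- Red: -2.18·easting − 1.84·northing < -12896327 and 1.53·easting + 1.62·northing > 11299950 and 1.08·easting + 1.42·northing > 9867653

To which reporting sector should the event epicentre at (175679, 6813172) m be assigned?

Green

-2.18·175679 − 1.84·6813172 = -12919216.700, which is < -12896327
1.53·175679 + 1.62·6813172 = 11306127.510, which is > 11299950
1.08·175679 + 1.42·6813172 = 9864437.560, which is < 9867653
This sign pattern matches Green.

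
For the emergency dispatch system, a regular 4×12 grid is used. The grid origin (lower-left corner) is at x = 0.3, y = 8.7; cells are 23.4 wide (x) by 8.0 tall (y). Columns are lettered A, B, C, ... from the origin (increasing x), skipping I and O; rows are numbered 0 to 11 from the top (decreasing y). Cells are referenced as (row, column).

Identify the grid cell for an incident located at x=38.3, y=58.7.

(5, B)

Column index: ⌊(38.3 − 0.3) / 23.4⌋ = ⌊1.624⌋ = 1 → column B
Row offset from origin: ⌊(58.7 − 8.7) / 8.0⌋ = ⌊6.250⌋ = 6 → row 5 (counted from top)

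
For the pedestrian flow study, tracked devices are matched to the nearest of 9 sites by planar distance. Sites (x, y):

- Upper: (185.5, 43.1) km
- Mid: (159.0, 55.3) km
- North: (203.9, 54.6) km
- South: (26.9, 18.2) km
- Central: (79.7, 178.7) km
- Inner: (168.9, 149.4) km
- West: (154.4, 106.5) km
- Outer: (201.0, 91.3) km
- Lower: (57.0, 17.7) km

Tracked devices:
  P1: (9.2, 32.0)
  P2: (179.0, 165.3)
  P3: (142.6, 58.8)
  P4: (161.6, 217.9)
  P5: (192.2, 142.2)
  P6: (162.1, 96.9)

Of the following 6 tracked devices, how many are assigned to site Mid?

1

P1 → South
P2 → Inner
P3 → Mid
P4 → Inner
P5 → Inner
P6 → West
1 of the 6 goes to Mid.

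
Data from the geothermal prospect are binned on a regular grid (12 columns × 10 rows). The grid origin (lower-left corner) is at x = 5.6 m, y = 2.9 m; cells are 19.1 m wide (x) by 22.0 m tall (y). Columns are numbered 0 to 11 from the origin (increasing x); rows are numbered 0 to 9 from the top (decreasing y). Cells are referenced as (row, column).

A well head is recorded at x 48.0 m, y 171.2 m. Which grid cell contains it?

Column index: ⌊(48.0 − 5.6) / 19.1⌋ = ⌊2.220⌋ = 2
Row offset from origin: ⌊(171.2 − 2.9) / 22.0⌋ = ⌊7.650⌋ = 7 → row 2 (counted from top)

(2, 2)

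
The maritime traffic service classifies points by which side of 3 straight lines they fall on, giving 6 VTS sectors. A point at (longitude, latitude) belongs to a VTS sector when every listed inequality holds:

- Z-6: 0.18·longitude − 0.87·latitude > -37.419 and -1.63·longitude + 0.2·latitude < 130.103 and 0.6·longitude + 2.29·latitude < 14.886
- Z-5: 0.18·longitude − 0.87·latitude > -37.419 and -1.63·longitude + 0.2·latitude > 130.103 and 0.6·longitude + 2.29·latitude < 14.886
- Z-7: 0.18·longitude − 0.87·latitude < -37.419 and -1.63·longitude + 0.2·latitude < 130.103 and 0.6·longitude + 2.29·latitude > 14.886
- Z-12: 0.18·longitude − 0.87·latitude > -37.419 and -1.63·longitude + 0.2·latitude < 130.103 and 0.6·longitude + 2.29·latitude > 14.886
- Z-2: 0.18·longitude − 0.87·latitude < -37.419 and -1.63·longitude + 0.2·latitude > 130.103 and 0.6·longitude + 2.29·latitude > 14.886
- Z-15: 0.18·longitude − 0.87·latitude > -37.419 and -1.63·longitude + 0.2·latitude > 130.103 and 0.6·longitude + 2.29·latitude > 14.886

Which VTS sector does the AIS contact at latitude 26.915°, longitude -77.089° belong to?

0.18·-77.089 − 0.87·26.915 = -37.292, which is > -37.419
-1.63·-77.089 + 0.2·26.915 = 131.038, which is > 130.103
0.6·-77.089 + 2.29·26.915 = 15.382, which is > 14.886
This sign pattern matches Z-15.

Z-15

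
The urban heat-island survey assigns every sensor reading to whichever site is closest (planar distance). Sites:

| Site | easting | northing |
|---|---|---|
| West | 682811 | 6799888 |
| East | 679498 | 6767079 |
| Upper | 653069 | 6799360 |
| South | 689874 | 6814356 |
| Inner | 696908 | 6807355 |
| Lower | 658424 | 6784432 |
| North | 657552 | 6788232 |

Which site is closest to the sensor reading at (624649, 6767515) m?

Squared distances to each site:
West: 4430829373.000; East: 3008602897.000; Upper: 1821800425.000; South: 6448379906.000; Inner: 6808588681.000; Lower: 1426935514.000; North: 1511801498.000.
Minimum at Lower.

Lower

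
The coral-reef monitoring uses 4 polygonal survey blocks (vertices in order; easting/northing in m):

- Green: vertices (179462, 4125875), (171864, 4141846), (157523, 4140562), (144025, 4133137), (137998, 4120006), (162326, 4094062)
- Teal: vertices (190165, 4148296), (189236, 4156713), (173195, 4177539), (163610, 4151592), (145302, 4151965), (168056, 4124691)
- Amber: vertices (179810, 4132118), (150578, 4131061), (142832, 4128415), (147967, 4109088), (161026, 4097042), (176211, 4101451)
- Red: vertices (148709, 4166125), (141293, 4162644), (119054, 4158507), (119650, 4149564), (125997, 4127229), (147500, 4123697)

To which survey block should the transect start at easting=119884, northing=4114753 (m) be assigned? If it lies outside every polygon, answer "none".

none

Cast a ray rightward from (119884, 4114753). For each polygon, the edges (by vertex number in listed order) whose endpoints lie on opposite sides of northing = 4114753, where each meets that height, and whether that is right or left of the point:
Green: 5–6 at easting≈142923.8 (right), 6–1 at easting≈173471.2 (right) → 2 crossings.
Teal: no edge straddles that height → 0 crossings.
Amber: 3–4 at easting≈146461.9 (right), 6–1 at easting≈177772.1 (right) → 2 crossings.
Red: no edge straddles that height → 0 crossings.
All counts are even, so the point lies outside every listed polygon.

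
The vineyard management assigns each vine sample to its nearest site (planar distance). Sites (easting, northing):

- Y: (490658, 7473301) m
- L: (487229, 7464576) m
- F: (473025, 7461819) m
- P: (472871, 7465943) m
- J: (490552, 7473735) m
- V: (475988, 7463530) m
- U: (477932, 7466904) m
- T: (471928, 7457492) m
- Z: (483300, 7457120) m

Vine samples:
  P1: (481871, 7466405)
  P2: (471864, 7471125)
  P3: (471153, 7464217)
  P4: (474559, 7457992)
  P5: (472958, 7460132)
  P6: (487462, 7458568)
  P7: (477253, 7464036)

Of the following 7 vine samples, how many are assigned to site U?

P1 → U
P2 → P
P3 → P
P4 → T
P5 → F
P6 → Z
P7 → V
1 of the 7 goes to U.

1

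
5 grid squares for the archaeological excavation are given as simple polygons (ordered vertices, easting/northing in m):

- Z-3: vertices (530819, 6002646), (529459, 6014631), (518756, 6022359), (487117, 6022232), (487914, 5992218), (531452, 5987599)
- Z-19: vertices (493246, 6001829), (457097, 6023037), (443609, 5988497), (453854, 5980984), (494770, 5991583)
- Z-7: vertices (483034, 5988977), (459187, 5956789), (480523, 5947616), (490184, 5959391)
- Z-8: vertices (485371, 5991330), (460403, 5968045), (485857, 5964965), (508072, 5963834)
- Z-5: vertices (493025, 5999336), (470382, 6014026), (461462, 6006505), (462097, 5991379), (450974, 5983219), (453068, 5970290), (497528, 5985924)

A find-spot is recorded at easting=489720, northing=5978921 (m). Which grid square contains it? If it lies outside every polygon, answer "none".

Z-8

Cast a ray rightward from (489720, 5978921). For each polygon, the edges (by vertex number in listed order) whose endpoints lie on opposite sides of northing = 5978921, where each meets that height, and whether that is right or left of the point:
Z-3: no edge straddles that height → 0 crossings.
Z-19: no edge straddles that height → 0 crossings.
Z-7: 1–2 at easting≈475583.8 (left), 4–1 at easting≈485464.2 (left) → 0 crossings.
Z-8: 1–2 at easting≈472065.1 (left), 4–1 at easting≈495616.0 (right) → 1 crossing.
Z-5: 5–6 at easting≈451670.1 (left), 6–7 at easting≈477612.9 (left) → 0 crossings.
Only Z-8 has an odd count, so the point is inside Z-8.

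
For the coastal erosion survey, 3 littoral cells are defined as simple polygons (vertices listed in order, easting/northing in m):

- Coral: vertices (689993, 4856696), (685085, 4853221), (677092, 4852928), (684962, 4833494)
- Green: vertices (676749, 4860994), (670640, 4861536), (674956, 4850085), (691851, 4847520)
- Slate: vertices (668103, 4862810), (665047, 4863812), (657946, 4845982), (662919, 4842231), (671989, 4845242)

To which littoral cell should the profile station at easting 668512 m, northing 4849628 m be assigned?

Cast a ray rightward from (668512, 4849628). For each polygon, the edges (by vertex number in listed order) whose endpoints lie on opposite sides of northing = 4849628, where each meets that height, and whether that is right or left of the point:
Coral: 3–4 at easting≈678428.4 (right), 4–1 at easting≈688460.4 (right) → 2 crossings.
Green: 3–4 at easting≈677966.1 (right), 4–1 at easting≈689488.3 (right) → 2 crossings.
Slate: 2–3 at easting≈659398.1 (left), 5–1 at easting≈671018.8 (right) → 1 crossing.
Only Slate has an odd count, so the point is inside Slate.

Slate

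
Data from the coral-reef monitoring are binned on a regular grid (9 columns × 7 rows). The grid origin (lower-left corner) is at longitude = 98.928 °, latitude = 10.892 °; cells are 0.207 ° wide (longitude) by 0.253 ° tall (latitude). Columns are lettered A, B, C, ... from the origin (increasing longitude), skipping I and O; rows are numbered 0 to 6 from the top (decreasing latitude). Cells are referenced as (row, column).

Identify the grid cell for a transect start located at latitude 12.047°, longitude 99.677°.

(2, D)

Column index: ⌊(99.677 − 98.928) / 0.207⌋ = ⌊3.618⌋ = 3 → column D
Row offset from origin: ⌊(12.047 − 10.892) / 0.253⌋ = ⌊4.565⌋ = 4 → row 2 (counted from top)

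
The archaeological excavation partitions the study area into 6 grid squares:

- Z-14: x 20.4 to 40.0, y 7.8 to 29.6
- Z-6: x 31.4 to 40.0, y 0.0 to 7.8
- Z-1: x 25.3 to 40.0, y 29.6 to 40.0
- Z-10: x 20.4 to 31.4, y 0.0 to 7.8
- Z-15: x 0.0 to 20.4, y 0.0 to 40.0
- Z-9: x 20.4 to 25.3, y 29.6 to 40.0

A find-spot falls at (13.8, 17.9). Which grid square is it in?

The point has x = 13.8 and y = 17.9.
Only Z-15 satisfies 0.0 ≤ x ≤ 20.4 and 0.0 ≤ y ≤ 40.0.

Z-15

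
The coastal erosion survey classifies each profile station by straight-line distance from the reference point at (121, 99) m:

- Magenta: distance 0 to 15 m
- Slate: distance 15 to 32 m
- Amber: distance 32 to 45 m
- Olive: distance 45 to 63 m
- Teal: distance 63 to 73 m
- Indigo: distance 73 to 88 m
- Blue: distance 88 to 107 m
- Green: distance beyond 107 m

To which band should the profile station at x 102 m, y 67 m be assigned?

Amber

Distance = √((102−121)² + (67−99)²) = √(361.000 + 1024.000) = 37.216 m.
32 ≤ 37.216 < 45 → Amber.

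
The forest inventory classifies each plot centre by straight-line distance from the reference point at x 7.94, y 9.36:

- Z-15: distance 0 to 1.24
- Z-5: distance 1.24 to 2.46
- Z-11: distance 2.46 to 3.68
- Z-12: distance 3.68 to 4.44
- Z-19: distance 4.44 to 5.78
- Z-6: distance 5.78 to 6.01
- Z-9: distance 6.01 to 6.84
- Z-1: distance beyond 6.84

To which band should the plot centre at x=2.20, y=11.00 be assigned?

Distance = √((2.20−7.94)² + (11.00−9.36)²) = √(32.948 + 2.690) = 5.970.
5.78 ≤ 5.970 < 6.01 → Z-6.

Z-6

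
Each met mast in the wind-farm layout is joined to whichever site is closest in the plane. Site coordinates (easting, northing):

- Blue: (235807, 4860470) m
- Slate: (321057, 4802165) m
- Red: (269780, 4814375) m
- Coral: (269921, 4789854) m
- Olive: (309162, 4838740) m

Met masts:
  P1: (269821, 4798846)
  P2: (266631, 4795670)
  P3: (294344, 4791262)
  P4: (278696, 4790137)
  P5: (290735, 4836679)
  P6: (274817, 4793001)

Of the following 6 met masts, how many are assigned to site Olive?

1

P1 → Coral
P2 → Coral
P3 → Coral
P4 → Coral
P5 → Olive
P6 → Coral
1 of the 6 goes to Olive.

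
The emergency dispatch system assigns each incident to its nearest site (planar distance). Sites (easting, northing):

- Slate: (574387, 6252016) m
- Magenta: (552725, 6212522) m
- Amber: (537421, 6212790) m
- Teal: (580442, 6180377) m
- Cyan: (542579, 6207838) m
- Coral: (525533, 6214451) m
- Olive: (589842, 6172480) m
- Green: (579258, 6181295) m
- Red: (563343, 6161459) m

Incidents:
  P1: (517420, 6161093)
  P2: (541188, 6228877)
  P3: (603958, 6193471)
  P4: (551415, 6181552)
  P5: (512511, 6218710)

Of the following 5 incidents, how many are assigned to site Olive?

1

P1 → Red
P2 → Amber
P3 → Olive
P4 → Red
P5 → Coral
1 of the 5 goes to Olive.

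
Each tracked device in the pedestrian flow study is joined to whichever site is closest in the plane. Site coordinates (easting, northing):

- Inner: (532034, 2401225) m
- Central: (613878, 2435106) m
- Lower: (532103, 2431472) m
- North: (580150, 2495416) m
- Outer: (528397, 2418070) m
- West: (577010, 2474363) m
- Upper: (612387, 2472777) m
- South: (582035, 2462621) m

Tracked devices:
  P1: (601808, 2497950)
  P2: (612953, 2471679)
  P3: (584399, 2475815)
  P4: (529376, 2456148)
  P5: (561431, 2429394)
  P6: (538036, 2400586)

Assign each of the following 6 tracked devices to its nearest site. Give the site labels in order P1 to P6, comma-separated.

North, Upper, West, Lower, Lower, Inner

P1 → North (d²=475490120.00)
P2 → Upper (d²=1525960.00)
P3 → West (d²=56705625.00)
P4 → Lower (d²=616341505.00)
P5 → Lower (d²=864449668.00)
P6 → Inner (d²=36432325.00)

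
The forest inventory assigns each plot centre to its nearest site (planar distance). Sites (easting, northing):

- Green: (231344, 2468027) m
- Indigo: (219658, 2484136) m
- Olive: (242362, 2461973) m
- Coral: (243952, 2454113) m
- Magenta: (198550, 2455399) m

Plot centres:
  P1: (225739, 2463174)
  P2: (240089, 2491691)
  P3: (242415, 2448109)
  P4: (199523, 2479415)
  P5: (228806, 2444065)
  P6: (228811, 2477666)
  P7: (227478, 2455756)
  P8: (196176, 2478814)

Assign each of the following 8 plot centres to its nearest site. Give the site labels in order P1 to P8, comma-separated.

Green, Indigo, Coral, Indigo, Coral, Green, Green, Magenta

P1 → Green (d²=54967634.00)
P2 → Indigo (d²=474503786.00)
P3 → Coral (d²=38410385.00)
P4 → Indigo (d²=427706066.00)
P5 → Coral (d²=330363620.00)
P6 → Green (d²=99326410.00)
P7 → Green (d²=165523397.00)
P8 → Magenta (d²=553898101.00)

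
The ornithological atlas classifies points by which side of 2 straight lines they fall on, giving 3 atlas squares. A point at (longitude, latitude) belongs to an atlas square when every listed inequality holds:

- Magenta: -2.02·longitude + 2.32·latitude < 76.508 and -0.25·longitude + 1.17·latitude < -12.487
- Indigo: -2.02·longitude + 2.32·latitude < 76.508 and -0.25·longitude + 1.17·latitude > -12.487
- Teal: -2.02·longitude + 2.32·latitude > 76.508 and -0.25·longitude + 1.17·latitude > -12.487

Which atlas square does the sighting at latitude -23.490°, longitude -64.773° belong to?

-2.02·-64.773 + 2.32·-23.490 = 76.345, which is < 76.508
-0.25·-64.773 + 1.17·-23.490 = -11.290, which is > -12.487
This sign pattern matches Indigo.

Indigo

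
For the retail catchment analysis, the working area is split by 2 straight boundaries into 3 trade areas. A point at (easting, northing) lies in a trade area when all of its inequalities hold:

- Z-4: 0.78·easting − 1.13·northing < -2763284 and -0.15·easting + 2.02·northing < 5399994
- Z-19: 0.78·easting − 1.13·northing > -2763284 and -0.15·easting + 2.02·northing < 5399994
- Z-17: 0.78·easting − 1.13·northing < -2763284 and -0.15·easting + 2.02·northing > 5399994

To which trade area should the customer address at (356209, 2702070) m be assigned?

Z-17

0.78·356209 − 1.13·2702070 = -2775496.080, which is < -2763284
-0.15·356209 + 2.02·2702070 = 5404750.050, which is > 5399994
This sign pattern matches Z-17.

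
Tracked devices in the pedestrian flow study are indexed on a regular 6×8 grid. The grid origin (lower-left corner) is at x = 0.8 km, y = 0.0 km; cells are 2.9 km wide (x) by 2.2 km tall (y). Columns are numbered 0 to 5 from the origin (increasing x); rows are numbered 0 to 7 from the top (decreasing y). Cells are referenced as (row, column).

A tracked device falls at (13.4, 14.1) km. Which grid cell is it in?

(1, 4)

Column index: ⌊(13.4 − 0.8) / 2.9⌋ = ⌊4.345⌋ = 4
Row offset from origin: ⌊(14.1 − 0.0) / 2.2⌋ = ⌊6.409⌋ = 6 → row 1 (counted from top)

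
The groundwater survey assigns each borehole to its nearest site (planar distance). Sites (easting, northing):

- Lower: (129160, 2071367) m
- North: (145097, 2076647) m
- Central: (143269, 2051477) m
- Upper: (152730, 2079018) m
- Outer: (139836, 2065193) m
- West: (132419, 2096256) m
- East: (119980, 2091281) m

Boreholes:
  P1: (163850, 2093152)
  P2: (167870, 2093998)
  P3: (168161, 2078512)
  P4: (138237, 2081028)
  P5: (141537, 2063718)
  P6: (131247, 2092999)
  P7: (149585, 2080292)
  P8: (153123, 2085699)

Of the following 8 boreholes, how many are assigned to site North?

P1 → Upper
P2 → Upper
P3 → Upper
P4 → North
P5 → Outer
P6 → West
P7 → Upper
P8 → Upper
1 of the 8 goes to North.

1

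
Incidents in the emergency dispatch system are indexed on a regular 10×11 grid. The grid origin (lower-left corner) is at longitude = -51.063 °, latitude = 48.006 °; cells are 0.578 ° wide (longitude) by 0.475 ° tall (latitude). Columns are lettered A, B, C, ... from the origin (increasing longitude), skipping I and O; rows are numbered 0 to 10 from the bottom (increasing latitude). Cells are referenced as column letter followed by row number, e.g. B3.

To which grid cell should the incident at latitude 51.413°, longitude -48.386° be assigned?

Column index: ⌊(-48.386 − -51.063) / 0.578⌋ = ⌊4.631⌋ = 4 → column E
Row offset from origin: ⌊(51.413 − 48.006) / 0.475⌋ = ⌊7.173⌋ = 7 → row 7

E7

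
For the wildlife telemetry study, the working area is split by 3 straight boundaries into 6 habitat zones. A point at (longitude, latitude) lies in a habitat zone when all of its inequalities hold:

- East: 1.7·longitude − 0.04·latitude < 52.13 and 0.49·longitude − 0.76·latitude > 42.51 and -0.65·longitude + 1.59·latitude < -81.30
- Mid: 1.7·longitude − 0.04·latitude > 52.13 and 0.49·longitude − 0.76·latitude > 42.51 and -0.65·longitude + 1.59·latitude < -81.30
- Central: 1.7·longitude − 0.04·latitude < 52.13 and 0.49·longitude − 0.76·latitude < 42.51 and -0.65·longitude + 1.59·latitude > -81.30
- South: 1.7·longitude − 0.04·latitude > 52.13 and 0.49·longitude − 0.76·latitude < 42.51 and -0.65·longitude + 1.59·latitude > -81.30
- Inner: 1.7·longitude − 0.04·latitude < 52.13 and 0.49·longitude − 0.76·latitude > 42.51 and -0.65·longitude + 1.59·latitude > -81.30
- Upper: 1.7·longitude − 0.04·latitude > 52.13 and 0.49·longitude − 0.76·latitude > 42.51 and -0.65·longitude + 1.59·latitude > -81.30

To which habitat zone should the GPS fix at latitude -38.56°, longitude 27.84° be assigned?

1.7·27.84 − 0.04·-38.56 = 48.870, which is < 52.13
0.49·27.84 − 0.76·-38.56 = 42.947, which is > 42.51
-0.65·27.84 + 1.59·-38.56 = -79.406, which is > -81.30
This sign pattern matches Inner.

Inner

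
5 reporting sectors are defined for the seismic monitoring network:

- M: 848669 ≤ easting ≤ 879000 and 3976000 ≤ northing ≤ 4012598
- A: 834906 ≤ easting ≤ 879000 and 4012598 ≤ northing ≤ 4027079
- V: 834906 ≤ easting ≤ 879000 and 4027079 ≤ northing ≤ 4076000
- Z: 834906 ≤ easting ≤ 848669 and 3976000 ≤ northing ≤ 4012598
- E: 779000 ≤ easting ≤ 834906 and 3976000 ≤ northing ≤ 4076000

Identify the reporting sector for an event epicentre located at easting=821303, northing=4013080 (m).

The point has easting = 821303 and northing = 4013080.
Only E satisfies 779000 ≤ easting ≤ 834906 and 3976000 ≤ northing ≤ 4076000.

E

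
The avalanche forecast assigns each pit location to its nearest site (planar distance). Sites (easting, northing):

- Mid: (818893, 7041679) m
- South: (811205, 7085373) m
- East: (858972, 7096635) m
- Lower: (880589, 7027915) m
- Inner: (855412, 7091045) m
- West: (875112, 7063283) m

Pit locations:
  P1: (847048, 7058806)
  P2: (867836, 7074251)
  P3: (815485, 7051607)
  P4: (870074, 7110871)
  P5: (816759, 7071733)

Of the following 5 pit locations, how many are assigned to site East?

P1 → West
P2 → West
P3 → Mid
P4 → East
P5 → South
1 of the 5 goes to East.

1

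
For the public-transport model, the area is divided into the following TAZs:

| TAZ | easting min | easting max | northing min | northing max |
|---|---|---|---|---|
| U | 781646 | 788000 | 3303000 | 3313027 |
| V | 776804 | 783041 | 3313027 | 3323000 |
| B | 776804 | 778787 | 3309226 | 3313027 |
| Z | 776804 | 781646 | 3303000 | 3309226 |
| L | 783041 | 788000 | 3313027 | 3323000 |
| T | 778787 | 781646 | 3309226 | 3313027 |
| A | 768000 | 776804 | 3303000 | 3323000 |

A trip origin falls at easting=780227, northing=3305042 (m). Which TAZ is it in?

The point has easting = 780227 and northing = 3305042.
Only Z satisfies 776804 ≤ easting ≤ 781646 and 3303000 ≤ northing ≤ 3309226.

Z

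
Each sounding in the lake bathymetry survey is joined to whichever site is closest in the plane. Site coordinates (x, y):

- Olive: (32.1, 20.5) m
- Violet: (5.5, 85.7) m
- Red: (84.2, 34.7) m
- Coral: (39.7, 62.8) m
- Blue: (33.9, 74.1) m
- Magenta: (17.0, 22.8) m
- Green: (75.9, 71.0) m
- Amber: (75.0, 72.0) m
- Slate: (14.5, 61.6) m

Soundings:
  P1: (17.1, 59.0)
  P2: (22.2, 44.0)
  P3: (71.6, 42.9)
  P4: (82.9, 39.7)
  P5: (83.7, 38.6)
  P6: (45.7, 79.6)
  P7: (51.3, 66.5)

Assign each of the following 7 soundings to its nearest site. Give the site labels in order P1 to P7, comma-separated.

P1 → Slate (d²=13.52)
P2 → Slate (d²=369.05)
P3 → Red (d²=226.00)
P4 → Red (d²=26.69)
P5 → Red (d²=15.46)
P6 → Blue (d²=169.49)
P7 → Coral (d²=148.25)

Slate, Slate, Red, Red, Red, Blue, Coral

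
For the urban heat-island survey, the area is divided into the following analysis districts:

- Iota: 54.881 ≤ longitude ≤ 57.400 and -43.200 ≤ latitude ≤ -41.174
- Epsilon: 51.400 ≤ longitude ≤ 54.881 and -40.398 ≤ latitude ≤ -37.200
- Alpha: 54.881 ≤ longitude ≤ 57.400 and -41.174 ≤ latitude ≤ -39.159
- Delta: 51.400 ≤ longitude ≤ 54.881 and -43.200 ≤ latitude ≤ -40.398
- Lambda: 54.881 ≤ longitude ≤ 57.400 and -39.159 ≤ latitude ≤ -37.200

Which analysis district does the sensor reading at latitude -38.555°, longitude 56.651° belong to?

Lambda

The point has longitude = 56.651 and latitude = -38.555.
Only Lambda satisfies 54.881 ≤ longitude ≤ 57.400 and -39.159 ≤ latitude ≤ -37.200.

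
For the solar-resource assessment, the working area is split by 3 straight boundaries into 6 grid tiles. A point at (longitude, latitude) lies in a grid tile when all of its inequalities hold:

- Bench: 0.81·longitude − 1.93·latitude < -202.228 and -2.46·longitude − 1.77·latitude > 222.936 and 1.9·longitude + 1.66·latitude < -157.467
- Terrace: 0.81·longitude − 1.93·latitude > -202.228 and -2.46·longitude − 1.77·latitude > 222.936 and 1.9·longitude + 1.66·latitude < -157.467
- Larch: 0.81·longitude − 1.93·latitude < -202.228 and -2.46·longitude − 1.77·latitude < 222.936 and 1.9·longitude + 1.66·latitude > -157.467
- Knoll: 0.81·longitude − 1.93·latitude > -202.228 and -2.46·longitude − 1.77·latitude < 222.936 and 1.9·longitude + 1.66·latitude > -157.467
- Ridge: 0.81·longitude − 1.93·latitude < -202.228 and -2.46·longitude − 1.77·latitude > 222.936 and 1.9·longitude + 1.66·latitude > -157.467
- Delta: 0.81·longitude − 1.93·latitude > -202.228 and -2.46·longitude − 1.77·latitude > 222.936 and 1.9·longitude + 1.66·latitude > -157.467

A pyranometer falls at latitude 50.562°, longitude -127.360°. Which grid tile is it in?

0.81·-127.360 − 1.93·50.562 = -200.746, which is > -202.228
-2.46·-127.360 − 1.77·50.562 = 223.811, which is > 222.936
1.9·-127.360 + 1.66·50.562 = -158.051, which is < -157.467
This sign pattern matches Terrace.

Terrace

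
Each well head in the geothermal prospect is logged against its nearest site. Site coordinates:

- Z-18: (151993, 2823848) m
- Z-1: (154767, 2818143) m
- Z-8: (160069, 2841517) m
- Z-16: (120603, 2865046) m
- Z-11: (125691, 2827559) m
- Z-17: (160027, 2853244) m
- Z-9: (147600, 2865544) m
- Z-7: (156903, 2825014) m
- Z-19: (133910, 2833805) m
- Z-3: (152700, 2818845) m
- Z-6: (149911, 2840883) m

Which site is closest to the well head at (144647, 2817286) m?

Squared distances to each site:
Z-18: 97023560.000; Z-1: 103148849.000; Z-8: 824979445.000; Z-16: 2859131536.000; Z-11: 464864465.000; Z-17: 1529522164.000; Z-9: 2337554773.000; Z-7: 209931520.000; Z-19: 388160530.000; Z-3: 67281290.000; Z-6: 584528105.000.
Minimum at Z-3.

Z-3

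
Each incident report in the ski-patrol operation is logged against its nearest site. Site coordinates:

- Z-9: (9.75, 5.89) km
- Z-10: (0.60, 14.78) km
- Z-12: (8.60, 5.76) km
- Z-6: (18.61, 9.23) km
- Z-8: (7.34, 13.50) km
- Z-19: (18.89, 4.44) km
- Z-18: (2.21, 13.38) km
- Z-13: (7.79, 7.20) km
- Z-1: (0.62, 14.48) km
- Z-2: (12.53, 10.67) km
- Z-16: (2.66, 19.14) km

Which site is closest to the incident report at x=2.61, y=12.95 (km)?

Z-18

Squared distances to each site:
Z-9: 100.823; Z-10: 7.389; Z-12: 87.576; Z-6: 269.838; Z-8: 22.675; Z-19: 337.458; Z-18: 0.345; Z-13: 59.895; Z-1: 6.301; Z-2: 103.605; Z-16: 38.319.
Minimum at Z-18.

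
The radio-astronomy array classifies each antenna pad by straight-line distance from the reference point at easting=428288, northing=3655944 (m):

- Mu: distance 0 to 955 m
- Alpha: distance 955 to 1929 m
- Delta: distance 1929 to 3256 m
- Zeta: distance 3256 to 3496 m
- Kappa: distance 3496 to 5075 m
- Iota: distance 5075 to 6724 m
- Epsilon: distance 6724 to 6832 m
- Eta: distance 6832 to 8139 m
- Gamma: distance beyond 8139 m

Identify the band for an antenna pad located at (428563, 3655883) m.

Mu

Distance = √((428563−428288)² + (3655883−3655944)²) = √(75625.000 + 3721.000) = 281.684 m.
0 ≤ 281.684 < 955 → Mu.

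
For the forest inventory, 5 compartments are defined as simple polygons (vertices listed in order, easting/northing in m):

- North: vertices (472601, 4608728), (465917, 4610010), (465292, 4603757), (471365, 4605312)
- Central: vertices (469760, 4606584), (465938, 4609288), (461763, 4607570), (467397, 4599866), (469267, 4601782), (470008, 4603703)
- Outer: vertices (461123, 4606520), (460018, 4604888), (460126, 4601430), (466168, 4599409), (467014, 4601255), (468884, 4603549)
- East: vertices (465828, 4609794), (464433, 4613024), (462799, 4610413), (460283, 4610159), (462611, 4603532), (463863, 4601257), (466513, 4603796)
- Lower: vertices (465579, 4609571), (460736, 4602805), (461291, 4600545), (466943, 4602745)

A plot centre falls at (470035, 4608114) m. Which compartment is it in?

Cast a ray rightward from (470035, 4608114). For each polygon, the edges (by vertex number in listed order) whose endpoints lie on opposite sides of northing = 4608114, where each meets that height, and whether that is right or left of the point:
North: 2–3 at easting≈465727.5 (left), 4–1 at easting≈472378.8 (right) → 1 crossing.
Central: 1–2 at easting≈467597.4 (left), 2–3 at easting≈463085.0 (left) → 0 crossings.
Outer: no edge straddles that height → 0 crossings.
East: 4–5 at easting≈461001.4 (left), 7–1 at easting≈466019.9 (left) → 0 crossings.
Lower: 1–2 at easting≈464536.1 (left), 4–1 at easting≈465870.1 (left) → 0 crossings.
Only North has an odd count, so the point is inside North.

North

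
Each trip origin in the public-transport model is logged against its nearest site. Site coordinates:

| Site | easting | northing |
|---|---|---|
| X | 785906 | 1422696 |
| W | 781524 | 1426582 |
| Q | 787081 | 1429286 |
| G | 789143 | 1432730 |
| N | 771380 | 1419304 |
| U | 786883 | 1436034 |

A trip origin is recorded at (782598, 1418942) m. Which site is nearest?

X

Squared distances to each site:
X: 25035380.000; W: 59523076.000; Q: 127095625.000; G: 232945969.000; N: 125974568.000; U: 310497689.000.
Minimum at X.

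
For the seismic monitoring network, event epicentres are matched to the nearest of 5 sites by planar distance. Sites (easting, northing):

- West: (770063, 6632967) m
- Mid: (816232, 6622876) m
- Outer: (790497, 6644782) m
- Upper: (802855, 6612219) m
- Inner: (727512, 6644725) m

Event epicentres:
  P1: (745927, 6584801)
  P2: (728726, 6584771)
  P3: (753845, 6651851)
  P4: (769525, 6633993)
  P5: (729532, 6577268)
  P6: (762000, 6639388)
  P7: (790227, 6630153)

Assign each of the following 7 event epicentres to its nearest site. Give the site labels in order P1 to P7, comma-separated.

P1 → West (d²=2902510052.00)
P2 → Inner (d²=3595955912.00)
P3 → West (d²=619628980.00)
P4 → West (d²=1342120.00)
P5 → Inner (d²=4554527249.00)
P6 → West (d²=106241210.00)
P7 → Outer (d²=214080541.00)

West, Inner, West, West, Inner, West, Outer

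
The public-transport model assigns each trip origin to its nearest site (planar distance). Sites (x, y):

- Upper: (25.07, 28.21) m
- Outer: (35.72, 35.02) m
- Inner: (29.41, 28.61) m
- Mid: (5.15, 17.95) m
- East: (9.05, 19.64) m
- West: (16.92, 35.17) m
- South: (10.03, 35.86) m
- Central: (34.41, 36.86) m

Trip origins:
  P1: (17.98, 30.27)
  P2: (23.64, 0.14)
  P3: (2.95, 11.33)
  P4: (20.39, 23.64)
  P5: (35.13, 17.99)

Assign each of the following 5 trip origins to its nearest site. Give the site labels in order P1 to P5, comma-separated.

West, East, Mid, Upper, Inner

P1 → West (d²=25.13)
P2 → East (d²=593.12)
P3 → Mid (d²=48.66)
P4 → Upper (d²=42.79)
P5 → Inner (d²=145.50)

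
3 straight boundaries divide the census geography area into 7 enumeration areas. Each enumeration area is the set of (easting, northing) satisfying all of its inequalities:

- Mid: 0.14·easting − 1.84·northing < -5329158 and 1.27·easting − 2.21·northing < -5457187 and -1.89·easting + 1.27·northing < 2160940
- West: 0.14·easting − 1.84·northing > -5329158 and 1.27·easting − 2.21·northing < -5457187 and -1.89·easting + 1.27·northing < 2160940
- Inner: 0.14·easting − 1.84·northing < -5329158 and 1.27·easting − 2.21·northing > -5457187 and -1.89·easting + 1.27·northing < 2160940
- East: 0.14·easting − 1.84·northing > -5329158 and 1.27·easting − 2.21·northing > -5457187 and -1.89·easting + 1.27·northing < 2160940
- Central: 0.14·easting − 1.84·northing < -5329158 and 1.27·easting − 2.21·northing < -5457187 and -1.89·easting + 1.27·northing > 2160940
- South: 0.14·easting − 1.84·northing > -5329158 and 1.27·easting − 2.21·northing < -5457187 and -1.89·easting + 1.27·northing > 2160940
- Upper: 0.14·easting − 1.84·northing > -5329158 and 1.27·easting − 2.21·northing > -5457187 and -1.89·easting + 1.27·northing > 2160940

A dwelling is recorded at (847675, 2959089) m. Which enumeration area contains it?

0.14·847675 − 1.84·2959089 = -5326049.260, which is > -5329158
1.27·847675 − 2.21·2959089 = -5463039.440, which is < -5457187
-1.89·847675 + 1.27·2959089 = 2155937.280, which is < 2160940
This sign pattern matches West.

West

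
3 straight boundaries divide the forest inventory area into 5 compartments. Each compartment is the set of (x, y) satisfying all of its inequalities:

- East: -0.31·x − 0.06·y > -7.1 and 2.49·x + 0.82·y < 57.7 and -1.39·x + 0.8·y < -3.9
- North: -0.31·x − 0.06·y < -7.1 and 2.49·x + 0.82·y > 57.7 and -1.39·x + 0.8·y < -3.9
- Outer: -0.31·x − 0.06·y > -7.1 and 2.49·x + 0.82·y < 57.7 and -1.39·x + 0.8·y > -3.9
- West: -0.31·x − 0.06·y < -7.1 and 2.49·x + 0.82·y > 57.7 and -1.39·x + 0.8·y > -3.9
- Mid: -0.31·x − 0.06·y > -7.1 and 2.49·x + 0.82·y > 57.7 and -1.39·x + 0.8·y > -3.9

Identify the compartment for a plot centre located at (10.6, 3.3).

East

-0.31·10.6 − 0.06·3.3 = -3.484, which is > -7.1
2.49·10.6 + 0.82·3.3 = 29.100, which is < 57.7
-1.39·10.6 + 0.8·3.3 = -12.094, which is < -3.9
This sign pattern matches East.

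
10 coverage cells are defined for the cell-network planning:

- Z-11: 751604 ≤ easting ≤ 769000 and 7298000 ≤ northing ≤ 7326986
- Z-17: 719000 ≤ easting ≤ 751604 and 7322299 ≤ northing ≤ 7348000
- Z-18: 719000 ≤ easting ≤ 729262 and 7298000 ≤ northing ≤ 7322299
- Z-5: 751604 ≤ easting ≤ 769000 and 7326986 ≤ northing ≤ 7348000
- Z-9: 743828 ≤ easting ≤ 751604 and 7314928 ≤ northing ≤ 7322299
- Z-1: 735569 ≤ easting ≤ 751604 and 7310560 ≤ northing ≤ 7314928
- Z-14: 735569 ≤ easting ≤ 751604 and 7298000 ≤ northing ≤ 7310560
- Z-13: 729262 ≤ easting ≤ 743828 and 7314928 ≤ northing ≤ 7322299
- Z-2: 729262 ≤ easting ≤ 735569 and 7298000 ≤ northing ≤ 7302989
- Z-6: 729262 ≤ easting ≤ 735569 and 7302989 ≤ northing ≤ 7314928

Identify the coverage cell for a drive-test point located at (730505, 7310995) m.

The point has easting = 730505 and northing = 7310995.
Only Z-6 satisfies 729262 ≤ easting ≤ 735569 and 7302989 ≤ northing ≤ 7314928.

Z-6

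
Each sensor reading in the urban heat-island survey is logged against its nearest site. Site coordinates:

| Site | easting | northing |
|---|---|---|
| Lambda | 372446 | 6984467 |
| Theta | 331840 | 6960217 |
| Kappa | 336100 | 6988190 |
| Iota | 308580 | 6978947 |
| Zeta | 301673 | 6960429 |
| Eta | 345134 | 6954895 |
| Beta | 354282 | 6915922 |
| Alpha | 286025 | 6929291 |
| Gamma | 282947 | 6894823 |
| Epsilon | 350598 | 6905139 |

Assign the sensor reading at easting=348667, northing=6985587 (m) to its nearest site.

Squared distances to each site:
Lambda: 566695241.000; Theta: 926784829.000; Kappa: 164705098.000; Iota: 1651057169.000; Zeta: 2841361000.000; Eta: 954480953.000; Beta: 4884740450.000; Alpha: 7093259780.000; Gamma: 12557222096.000; Epsilon: 6475609465.000.
Minimum at Kappa.

Kappa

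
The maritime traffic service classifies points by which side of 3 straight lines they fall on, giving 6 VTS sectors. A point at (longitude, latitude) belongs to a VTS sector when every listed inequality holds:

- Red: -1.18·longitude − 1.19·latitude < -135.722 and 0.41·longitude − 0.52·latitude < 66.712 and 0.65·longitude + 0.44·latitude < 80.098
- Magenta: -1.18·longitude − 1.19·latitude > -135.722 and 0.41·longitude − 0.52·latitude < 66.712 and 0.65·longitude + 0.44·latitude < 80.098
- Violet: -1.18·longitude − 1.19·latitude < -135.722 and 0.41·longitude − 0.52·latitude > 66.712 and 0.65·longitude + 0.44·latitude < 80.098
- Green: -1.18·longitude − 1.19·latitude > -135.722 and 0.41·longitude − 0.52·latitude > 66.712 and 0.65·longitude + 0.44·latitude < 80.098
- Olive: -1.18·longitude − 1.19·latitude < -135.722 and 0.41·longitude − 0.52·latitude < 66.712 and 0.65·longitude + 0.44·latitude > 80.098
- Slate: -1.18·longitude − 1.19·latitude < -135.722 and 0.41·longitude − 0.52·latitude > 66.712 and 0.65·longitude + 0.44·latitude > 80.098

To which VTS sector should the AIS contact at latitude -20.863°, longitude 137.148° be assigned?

Violet

-1.18·137.148 − 1.19·-20.863 = -137.008, which is < -135.722
0.41·137.148 − 0.52·-20.863 = 67.079, which is > 66.712
0.65·137.148 + 0.44·-20.863 = 79.966, which is < 80.098
This sign pattern matches Violet.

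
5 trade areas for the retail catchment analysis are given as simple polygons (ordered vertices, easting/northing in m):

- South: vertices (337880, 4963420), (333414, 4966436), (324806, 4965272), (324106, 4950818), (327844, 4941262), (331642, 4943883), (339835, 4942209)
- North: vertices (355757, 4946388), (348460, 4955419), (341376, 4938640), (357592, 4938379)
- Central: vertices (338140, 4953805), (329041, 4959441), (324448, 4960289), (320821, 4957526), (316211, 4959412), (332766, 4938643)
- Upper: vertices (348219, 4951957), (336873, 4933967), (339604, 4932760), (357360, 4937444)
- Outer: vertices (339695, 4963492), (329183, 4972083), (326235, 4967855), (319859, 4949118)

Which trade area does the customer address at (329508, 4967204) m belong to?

Cast a ray rightward from (329508, 4967204). For each polygon, the edges (by vertex number in listed order) whose endpoints lie on opposite sides of northing = 4967204, where each meets that height, and whether that is right or left of the point:
South: no edge straddles that height → 0 crossings.
North: no edge straddles that height → 0 crossings.
Central: no edge straddles that height → 0 crossings.
Upper: no edge straddles that height → 0 crossings.
Outer: 1–2 at easting≈335153.0 (right), 3–4 at easting≈326013.5 (left) → 1 crossing.
Only Outer has an odd count, so the point is inside Outer.

Outer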